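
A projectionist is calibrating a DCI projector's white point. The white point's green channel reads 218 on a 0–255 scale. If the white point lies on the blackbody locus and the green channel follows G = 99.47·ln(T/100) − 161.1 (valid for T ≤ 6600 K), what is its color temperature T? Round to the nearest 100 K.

4500 K

ln t = (218 + 161.1) / 99.47 = 3.8112.
t = e^3.8112 = 45.205.
T = 100·t = 4520 K → 4500 K to the nearest 100 K.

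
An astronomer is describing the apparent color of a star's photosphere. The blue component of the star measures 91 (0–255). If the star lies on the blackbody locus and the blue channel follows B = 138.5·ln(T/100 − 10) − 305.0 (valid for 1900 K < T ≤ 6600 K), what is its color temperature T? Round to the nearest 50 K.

2750 K

ln(t − 10) = (91 + 305.0) / 138.5 = 2.8592.
t − 10 = e^2.8592 = 17.448, so t = 27.448.
T = 100·t = 2745 K → 2750 K to the nearest 50 K.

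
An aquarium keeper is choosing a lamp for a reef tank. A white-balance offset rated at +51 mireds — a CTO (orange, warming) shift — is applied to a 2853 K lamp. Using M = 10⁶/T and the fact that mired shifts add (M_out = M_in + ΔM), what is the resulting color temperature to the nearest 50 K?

2500 K

M_in = 10⁶/2853 = 350.51 mireds.
M_out = 350.51 + (+51) = 401.51 mireds.
T_out = 10⁶/401.51 = 2490.6 K → 2500 K.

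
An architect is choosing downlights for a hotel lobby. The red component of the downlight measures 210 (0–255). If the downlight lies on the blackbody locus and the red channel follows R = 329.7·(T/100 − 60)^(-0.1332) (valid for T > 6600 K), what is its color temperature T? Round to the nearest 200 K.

9000 K

(t − 60)^(-0.1332) = 210/329.7 = 0.63694.
t − 60 = 0.63694^(1/-0.1332) = 0.63694^(-7.508) = 29.561, so t = 89.561.
T = 100·t = 8956 K → 9000 K to the nearest 200 K.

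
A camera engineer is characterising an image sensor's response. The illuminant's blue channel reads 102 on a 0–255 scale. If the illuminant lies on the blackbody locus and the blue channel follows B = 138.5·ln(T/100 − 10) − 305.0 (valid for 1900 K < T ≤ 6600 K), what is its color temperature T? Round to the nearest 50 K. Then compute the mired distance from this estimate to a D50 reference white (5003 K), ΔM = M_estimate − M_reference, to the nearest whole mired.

ln(t − 10) = (102 + 305.0) / 138.5 = 2.9386.
t − 10 = e^2.9386 = 18.890, so t = 28.890.
T = 100·t = 2889 K → 2900 K to the nearest 50 K.
M_estimate = 10⁶/2900 = 344.83; M_reference = 10⁶/5003 = 199.88.
ΔM = 344.83 − 199.88 = 144.95 → +145 mireds.

+145 mireds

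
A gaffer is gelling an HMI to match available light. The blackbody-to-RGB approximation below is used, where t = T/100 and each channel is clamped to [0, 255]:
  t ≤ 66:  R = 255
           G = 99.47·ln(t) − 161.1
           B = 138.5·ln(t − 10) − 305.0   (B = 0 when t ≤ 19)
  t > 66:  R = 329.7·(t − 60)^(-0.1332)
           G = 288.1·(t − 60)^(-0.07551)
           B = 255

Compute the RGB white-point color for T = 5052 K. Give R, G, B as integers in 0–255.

R=255, G=229, B=208

t = 5052/100 = 50.52; the t ≤ 66 branch applies.
R = 255 by definition for t ≤ 66.
G = 99.47·ln 50.52 − 161.1 = 99.47·3.9224 − 161.1 = 229.058.
B = 138.5·ln(50.52 − 10) − 305.0 = 138.5·ln 40.52 − 305.0 = 138.5·3.7018 − 305.0 = 207.699.
Rounded: (255, 229, 208).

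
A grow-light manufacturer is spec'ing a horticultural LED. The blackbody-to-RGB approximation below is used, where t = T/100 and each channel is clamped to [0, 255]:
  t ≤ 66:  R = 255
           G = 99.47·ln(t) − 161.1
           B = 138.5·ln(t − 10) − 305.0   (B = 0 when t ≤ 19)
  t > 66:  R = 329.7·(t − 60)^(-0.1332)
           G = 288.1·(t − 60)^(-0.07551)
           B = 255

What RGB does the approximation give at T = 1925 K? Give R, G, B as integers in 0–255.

R=255, G=133, B=3

t = 1925/100 = 19.25; the t ≤ 66 branch applies.
R = 255 by definition for t ≤ 66.
G = 99.47·ln 19.25 − 161.1 = 99.47·2.9575 − 161.1 = 133.084.
B = 138.5·ln(19.25 − 10) − 305.0 = 138.5·ln 9.25 − 305.0 = 138.5·2.2246 − 305.0 = 3.110.
Rounded: (255, 133, 3).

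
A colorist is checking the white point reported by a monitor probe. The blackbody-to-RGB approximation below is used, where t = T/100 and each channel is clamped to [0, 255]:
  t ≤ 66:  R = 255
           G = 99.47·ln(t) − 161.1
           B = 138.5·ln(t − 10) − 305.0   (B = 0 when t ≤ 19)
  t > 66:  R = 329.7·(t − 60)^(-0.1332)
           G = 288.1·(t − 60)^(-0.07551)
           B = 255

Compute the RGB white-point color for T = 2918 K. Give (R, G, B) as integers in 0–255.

(255, 174, 104)

t = 2918/100 = 29.18; the t ≤ 66 branch applies.
R = 255 by definition for t ≤ 66.
G = 99.47·ln 29.18 − 161.1 = 99.47·3.3735 − 161.1 = 174.460.
B = 138.5·ln(29.18 − 10) − 305.0 = 138.5·ln 19.18 − 305.0 = 138.5·2.9539 − 305.0 = 104.111.
Rounded: (255, 174, 104).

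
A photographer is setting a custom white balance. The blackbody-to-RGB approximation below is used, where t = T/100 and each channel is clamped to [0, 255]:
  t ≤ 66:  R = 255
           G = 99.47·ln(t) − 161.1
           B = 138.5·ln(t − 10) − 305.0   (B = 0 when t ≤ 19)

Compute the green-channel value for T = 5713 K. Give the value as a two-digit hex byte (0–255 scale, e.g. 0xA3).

t = 5713/100 = 57.13; the t ≤ 66 branch applies.
G = 99.47·ln 57.13 − 161.1 = 99.47·4.0453 − 161.1 = 241.289.
Rounded: 241; in hex, 0xF1.

0xF1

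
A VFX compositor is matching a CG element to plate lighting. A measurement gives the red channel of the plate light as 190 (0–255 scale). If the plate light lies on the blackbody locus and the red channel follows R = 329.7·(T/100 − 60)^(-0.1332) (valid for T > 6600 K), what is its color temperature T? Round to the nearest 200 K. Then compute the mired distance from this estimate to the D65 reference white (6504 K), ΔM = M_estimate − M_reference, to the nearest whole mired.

-72 mireds

(t − 60)^(-0.1332) = 190/329.7 = 0.57628.
t − 60 = 0.57628^(1/-0.1332) = 0.57628^(-7.508) = 62.667, so t = 122.667.
T = 100·t = 12267 K → 12200 K to the nearest 200 K.
M_estimate = 10⁶/12200 = 81.97; M_reference = 10⁶/6504 = 153.75.
ΔM = 81.97 − 153.75 = -71.78 → -72 mireds.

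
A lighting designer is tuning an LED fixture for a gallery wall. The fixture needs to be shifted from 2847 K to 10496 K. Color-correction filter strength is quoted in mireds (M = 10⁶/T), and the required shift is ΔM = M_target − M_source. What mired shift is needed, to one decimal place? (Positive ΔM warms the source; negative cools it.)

M_source = 10⁶/2847 = 351.247; M_target = 10⁶/10496 = 95.274.
ΔM = 95.274 − 351.247 = -255.973 → -256.0 mireds, a cooling shift.

-256.0 mireds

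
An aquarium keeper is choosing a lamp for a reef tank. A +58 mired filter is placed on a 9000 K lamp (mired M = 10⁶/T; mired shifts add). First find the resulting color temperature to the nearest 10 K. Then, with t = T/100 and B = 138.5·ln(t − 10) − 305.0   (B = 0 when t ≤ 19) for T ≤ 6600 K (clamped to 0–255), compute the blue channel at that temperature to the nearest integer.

234

M_in = 10⁶/9000 = 111.11; M_out = 111.11 + (+58) = 169.11.
T_out = 10⁶/169.11 = 5913.3 K → 5910 K; t = 59.1.
B = 138.5·ln(59.1 − 10) − 305.0 = 138.5·ln 49.1 − 305.0 = 138.5·3.8939 − 305.0 = 234.299.
Rounded: 234.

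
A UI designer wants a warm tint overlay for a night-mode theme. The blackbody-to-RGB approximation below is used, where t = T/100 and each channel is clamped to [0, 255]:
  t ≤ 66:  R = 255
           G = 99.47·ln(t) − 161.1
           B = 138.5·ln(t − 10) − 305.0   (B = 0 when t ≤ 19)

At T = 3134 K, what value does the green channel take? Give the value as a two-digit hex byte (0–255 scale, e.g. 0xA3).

0xB6

t = 3134/100 = 31.34; the t ≤ 66 branch applies.
G = 99.47·ln 31.34 − 161.1 = 99.47·3.4449 − 161.1 = 181.564.
Rounded: 182; in hex, 0xB6.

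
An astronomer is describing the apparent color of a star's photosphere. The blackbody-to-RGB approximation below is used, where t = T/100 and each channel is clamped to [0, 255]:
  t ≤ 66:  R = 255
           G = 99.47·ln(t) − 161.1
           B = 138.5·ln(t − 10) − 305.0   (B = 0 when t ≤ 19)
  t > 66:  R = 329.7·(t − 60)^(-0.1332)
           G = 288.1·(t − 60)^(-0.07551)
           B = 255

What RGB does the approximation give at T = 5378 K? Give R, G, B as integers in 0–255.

R=255, G=235, B=218

t = 5378/100 = 53.78; the t ≤ 66 branch applies.
R = 255 by definition for t ≤ 66.
G = 99.47·ln 53.78 − 161.1 = 99.47·3.9849 − 161.1 = 235.278.
B = 138.5·ln(53.78 − 10) − 305.0 = 138.5·ln 43.78 − 305.0 = 138.5·3.7792 − 305.0 = 218.416.
Rounded: (255, 235, 218).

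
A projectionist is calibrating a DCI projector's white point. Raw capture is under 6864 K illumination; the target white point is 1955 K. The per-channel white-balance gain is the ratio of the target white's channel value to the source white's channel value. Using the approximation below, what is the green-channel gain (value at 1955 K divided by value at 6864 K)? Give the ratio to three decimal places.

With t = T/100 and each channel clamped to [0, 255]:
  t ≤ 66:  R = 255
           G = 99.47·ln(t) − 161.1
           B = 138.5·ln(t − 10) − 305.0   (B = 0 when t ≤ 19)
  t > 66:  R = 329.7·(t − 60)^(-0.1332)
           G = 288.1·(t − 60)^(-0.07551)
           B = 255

At 6864 K (t = 68.64):
  G = 288.1·(68.64 − 60)^(-0.07551) = 288.1·8.64^(-0.07551) = 288.1·0.84974 = 244.809.
At 1955 K (t = 19.55):
  G = 99.47·ln 19.55 − 161.1 = 99.47·2.9730 − 161.1 = 134.622.
Gain = 134.622 / 244.809 = 0.5499 → 0.550.

0.550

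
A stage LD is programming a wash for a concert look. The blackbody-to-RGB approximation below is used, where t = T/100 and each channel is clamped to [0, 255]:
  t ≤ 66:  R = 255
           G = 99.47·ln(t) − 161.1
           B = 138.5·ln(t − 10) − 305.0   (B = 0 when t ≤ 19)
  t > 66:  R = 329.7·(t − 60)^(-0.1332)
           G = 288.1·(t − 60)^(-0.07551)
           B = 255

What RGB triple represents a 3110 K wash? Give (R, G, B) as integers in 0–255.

t = 3110/100 = 31.1; the t ≤ 66 branch applies.
R = 255 by definition for t ≤ 66.
G = 99.47·ln 31.1 − 161.1 = 99.47·3.4372 − 161.1 = 180.799.
B = 138.5·ln(31.1 − 10) − 305.0 = 138.5·ln 21.1 − 305.0 = 138.5·3.0493 − 305.0 = 117.324.
Rounded: (255, 181, 117).

(255, 181, 117)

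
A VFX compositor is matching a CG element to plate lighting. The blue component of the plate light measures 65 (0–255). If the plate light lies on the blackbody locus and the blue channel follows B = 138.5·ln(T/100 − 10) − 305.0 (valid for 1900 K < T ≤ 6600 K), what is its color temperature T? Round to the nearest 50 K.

ln(t − 10) = (65 + 305.0) / 138.5 = 2.6715.
t − 10 = e^2.6715 = 14.461, so t = 24.461.
T = 100·t = 2446 K → 2450 K to the nearest 50 K.

2450 K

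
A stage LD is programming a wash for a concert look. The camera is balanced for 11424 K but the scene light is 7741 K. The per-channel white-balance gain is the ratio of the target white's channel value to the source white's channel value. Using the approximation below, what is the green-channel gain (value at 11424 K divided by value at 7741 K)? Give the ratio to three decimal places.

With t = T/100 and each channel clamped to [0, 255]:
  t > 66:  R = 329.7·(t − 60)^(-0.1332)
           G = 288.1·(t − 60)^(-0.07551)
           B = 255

At 7741 K (t = 77.41):
  G = 288.1·(77.41 − 60)^(-0.07551) = 288.1·17.41^(-0.07551) = 288.1·0.80595 = 232.194.
At 11424 K (t = 114.24):
  G = 288.1·(114.24 − 60)^(-0.07551) = 288.1·54.24^(-0.07551) = 288.1·0.73968 = 213.101.
Gain = 213.101 / 232.194 = 0.9178 → 0.918.

0.918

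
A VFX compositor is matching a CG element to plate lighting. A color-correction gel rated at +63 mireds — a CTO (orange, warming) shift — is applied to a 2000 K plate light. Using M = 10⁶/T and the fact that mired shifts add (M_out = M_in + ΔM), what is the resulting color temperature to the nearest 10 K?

1780 K

M_in = 10⁶/2000 = 500.00 mireds.
M_out = 500.00 + (+63) = 563.00 mireds.
T_out = 10⁶/563.00 = 1776.2 K → 1780 K.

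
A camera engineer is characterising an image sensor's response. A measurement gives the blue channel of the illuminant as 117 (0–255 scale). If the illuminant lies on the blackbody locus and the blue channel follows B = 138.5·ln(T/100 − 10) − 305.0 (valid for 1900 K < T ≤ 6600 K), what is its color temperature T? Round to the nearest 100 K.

3100 K

ln(t − 10) = (117 + 305.0) / 138.5 = 3.0469.
t − 10 = e^3.0469 = 21.051, so t = 31.051.
T = 100·t = 3105 K → 3100 K to the nearest 100 K.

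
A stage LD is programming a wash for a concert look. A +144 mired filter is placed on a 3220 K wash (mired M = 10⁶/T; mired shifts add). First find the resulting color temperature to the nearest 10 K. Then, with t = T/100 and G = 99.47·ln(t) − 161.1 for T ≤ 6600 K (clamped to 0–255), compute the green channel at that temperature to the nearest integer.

M_in = 10⁶/3220 = 310.56; M_out = 310.56 + (+144) = 454.56.
T_out = 10⁶/454.56 = 2199.9 K → 2200 K; t = 22.
G = 99.47·ln 22 − 161.1 = 99.47·3.0910 − 161.1 = 146.366.
Rounded: 146.

146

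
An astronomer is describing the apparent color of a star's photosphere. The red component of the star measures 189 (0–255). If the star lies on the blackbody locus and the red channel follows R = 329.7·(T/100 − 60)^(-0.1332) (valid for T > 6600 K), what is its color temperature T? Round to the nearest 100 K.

12500 K

(t − 60)^(-0.1332) = 189/329.7 = 0.57325.
t − 60 = 0.57325^(1/-0.1332) = 0.57325^(-7.508) = 65.199, so t = 125.199.
T = 100·t = 12520 K → 12500 K to the nearest 100 K.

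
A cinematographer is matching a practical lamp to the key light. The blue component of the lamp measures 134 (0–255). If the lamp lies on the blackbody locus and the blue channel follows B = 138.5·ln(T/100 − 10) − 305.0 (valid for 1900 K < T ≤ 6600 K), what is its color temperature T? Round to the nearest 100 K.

ln(t − 10) = (134 + 305.0) / 138.5 = 3.1697.
t − 10 = e^3.1697 = 23.800, so t = 33.800.
T = 100·t = 3380 K → 3400 K to the nearest 100 K.

3400 K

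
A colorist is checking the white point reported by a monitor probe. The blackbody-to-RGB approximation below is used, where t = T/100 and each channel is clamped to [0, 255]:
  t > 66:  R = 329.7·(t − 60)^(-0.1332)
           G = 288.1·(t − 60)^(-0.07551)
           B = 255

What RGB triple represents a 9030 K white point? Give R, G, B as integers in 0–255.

R=209, G=223, B=255

t = 9030/100 = 90.3; the t > 66 branch applies.
R = 329.7·(90.3 − 60)^(-0.1332) = 329.7·30.3^(-0.1332) = 329.7·0.63485 = 209.310.
G = 288.1·(90.3 − 60)^(-0.07551) = 288.1·30.3^(-0.07551) = 288.1·0.77292 = 222.679.
B = 255 by definition for t > 66.
Rounded: (209, 223, 255).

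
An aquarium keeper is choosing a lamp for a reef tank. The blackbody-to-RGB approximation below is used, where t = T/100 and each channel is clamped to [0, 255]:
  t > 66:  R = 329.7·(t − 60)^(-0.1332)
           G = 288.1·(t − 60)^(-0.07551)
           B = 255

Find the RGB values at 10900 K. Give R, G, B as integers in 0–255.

t = 10900/100 = 109; the t > 66 branch applies.
R = 329.7·(109 − 60)^(-0.1332) = 329.7·49^(-0.1332) = 329.7·0.59548 = 196.329.
G = 288.1·(109 − 60)^(-0.07551) = 288.1·49^(-0.07551) = 288.1·0.74537 = 214.742.
B = 255 by definition for t > 66.
Rounded: (196, 215, 255).

R=196, G=215, B=255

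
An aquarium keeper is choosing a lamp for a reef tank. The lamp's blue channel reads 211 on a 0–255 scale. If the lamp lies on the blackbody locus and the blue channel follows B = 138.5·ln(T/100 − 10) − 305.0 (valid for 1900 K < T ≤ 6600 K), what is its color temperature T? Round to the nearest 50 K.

5150 K

ln(t − 10) = (211 + 305.0) / 138.5 = 3.7256.
t − 10 = e^3.7256 = 41.497, so t = 51.497.
T = 100·t = 5150 K → 5150 K to the nearest 50 K.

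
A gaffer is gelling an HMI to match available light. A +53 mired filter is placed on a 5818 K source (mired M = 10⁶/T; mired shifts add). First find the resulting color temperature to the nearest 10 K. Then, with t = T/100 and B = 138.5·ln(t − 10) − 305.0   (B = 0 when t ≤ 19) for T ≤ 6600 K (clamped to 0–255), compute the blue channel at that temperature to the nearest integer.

M_in = 10⁶/5818 = 171.88; M_out = 171.88 + (+53) = 224.88.
T_out = 10⁶/224.88 = 4446.8 K → 4450 K; t = 44.5.
B = 138.5·ln(44.5 − 10) − 305.0 = 138.5·ln 34.5 − 305.0 = 138.5·3.5410 − 305.0 = 185.423.
Rounded: 185.

185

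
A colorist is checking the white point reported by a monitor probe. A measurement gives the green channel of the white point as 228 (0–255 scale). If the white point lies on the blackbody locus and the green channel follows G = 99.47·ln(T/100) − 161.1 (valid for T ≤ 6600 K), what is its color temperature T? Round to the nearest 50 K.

5000 K

ln t = (228 + 161.1) / 99.47 = 3.9117.
t = e^3.9117 = 49.985.
T = 100·t = 4999 K → 5000 K to the nearest 50 K.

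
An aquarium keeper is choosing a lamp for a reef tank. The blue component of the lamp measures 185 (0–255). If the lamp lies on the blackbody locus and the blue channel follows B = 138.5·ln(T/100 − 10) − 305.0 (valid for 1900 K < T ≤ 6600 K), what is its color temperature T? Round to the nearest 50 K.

ln(t − 10) = (185 + 305.0) / 138.5 = 3.5379.
t − 10 = e^3.5379 = 34.395, so t = 44.395.
T = 100·t = 4439 K → 4450 K to the nearest 50 K.

4450 K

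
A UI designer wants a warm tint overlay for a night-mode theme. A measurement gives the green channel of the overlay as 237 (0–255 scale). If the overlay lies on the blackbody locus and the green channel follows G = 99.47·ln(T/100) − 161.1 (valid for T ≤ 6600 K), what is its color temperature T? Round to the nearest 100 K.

ln t = (237 + 161.1) / 99.47 = 4.0022.
t = e^4.0022 = 54.719.
T = 100·t = 5472 K → 5500 K to the nearest 100 K.

5500 K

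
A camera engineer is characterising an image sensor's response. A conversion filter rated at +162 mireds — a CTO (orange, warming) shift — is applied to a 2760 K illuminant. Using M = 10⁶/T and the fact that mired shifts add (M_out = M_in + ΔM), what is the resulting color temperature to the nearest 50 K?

M_in = 10⁶/2760 = 362.32 mireds.
M_out = 362.32 + (+162) = 524.32 mireds.
T_out = 10⁶/524.32 = 1907.2 K → 1900 K.

1900 K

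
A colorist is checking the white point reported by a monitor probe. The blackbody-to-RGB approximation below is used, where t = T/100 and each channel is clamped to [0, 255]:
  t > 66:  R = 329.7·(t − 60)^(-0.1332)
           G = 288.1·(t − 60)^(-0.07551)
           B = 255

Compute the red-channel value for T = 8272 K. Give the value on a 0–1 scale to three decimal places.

t = 8272/100 = 82.72; the t > 66 branch applies.
R = 329.7·(82.72 − 60)^(-0.1332) = 329.7·22.72^(-0.1332) = 329.7·0.65967 = 217.493.
On a 0–1 scale: 217.493/255 = 0.8529 → 0.853.

0.853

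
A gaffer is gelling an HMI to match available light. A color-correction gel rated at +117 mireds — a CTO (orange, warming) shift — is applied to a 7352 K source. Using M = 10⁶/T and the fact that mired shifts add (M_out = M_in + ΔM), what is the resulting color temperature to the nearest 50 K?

M_in = 10⁶/7352 = 136.02 mireds.
M_out = 136.02 + (+117) = 253.02 mireds.
T_out = 10⁶/253.02 = 3952.3 K → 3950 K.

3950 K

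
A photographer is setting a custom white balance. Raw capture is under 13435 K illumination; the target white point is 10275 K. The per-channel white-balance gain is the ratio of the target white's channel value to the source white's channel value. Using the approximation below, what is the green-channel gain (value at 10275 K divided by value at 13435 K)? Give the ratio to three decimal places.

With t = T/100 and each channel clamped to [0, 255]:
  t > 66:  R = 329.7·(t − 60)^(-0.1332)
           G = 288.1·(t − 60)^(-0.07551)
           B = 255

1.043

At 13435 K (t = 134.35):
  G = 288.1·(134.35 − 60)^(-0.07551) = 288.1·74.35^(-0.07551) = 288.1·0.72227 = 208.086.
At 10275 K (t = 102.75):
  G = 288.1·(102.75 − 60)^(-0.07551) = 288.1·42.75^(-0.07551) = 288.1·0.75309 = 216.966.
Gain = 216.966 / 208.086 = 1.0427 → 1.043.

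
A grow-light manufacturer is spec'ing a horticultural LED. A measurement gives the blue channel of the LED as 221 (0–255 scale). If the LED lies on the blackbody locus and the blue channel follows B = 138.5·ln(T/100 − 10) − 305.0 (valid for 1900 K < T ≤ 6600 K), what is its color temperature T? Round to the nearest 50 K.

5450 K

ln(t − 10) = (221 + 305.0) / 138.5 = 3.7978.
t − 10 = e^3.7978 = 44.604, so t = 54.604.
T = 100·t = 5460 K → 5450 K to the nearest 50 K.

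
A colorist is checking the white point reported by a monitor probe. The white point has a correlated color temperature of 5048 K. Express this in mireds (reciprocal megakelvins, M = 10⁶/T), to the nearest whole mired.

198 mireds

M = 10⁶ / 5048 = 198.098 → 198 mireds.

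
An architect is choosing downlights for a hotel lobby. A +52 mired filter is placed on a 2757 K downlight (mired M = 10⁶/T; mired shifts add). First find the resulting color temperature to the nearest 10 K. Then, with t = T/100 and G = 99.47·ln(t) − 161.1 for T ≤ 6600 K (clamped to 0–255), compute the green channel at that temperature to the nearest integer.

M_in = 10⁶/2757 = 362.71; M_out = 362.71 + (+52) = 414.71.
T_out = 10⁶/414.71 = 2411.3 K → 2410 K; t = 24.1.
G = 99.47·ln 24.1 − 161.1 = 99.47·3.1822 − 161.1 = 155.435.
Rounded: 155.

155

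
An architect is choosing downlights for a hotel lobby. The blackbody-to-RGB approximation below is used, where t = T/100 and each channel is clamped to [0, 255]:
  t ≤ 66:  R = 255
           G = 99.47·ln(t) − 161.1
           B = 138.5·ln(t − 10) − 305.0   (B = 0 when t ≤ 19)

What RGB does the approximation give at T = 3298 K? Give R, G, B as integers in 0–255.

t = 3298/100 = 32.98; the t ≤ 66 branch applies.
R = 255 by definition for t ≤ 66.
G = 99.47·ln 32.98 − 161.1 = 99.47·3.4959 − 161.1 = 186.637.
B = 138.5·ln(32.98 − 10) − 305.0 = 138.5·ln 22.98 − 305.0 = 138.5·3.1346 − 305.0 = 129.145.
Rounded: (255, 187, 129).

R=255, G=187, B=129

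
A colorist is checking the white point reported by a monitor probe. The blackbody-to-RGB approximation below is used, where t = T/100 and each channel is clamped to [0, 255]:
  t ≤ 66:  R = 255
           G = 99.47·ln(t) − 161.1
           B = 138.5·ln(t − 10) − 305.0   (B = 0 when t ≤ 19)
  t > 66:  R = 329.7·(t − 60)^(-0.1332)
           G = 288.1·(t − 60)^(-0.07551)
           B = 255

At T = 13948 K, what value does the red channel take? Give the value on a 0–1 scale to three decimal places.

0.722

t = 13948/100 = 139.48; the t > 66 branch applies.
R = 329.7·(139.48 − 60)^(-0.1332) = 329.7·79.48^(-0.1332) = 329.7·0.55832 = 184.079.
On a 0–1 scale: 184.079/255 = 0.7219 → 0.722.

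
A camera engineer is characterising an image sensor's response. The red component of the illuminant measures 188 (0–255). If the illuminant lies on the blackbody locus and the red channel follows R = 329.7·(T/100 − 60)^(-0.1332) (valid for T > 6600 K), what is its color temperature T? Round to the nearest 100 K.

12800 K

(t − 60)^(-0.1332) = 188/329.7 = 0.57022.
t − 60 = 0.57022^(1/-0.1332) = 0.57022^(-7.508) = 67.848, so t = 127.848.
T = 100·t = 12785 K → 12800 K to the nearest 100 K.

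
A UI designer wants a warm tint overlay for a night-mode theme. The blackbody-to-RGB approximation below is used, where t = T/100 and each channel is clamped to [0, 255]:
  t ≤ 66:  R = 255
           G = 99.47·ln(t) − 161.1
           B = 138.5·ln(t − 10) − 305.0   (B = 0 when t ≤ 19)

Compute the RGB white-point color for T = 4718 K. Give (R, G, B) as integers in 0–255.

(255, 222, 196)

t = 4718/100 = 47.18; the t ≤ 66 branch applies.
R = 255 by definition for t ≤ 66.
G = 99.47·ln 47.18 − 161.1 = 99.47·3.8540 − 161.1 = 222.254.
B = 138.5·ln(47.18 − 10) − 305.0 = 138.5·ln 37.18 − 305.0 = 138.5·3.6158 − 305.0 = 195.784.
Rounded: (255, 222, 196).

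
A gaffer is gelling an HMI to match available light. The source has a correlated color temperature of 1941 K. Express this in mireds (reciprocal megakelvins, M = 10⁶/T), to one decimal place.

M = 10⁶ / 1941 = 515.198 → 515.2 mireds.

515.2 mireds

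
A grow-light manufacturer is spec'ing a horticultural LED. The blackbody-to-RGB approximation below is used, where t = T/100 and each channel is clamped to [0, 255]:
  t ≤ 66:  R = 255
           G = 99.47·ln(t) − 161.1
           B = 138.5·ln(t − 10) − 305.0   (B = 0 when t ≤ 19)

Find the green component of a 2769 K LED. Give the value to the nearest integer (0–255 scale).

169

t = 2769/100 = 27.69; the t ≤ 66 branch applies.
G = 99.47·ln 27.69 − 161.1 = 99.47·3.3211 − 161.1 = 169.247.
Rounded: 169.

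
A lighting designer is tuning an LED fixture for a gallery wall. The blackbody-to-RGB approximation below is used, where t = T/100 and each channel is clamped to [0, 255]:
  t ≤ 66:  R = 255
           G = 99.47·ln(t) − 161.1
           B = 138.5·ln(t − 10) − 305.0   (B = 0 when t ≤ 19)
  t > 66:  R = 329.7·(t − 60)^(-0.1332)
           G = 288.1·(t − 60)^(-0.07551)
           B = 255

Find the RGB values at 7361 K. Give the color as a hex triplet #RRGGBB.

#E9EDFF

t = 7361/100 = 73.61; the t > 66 branch applies.
R = 329.7·(73.61 − 60)^(-0.1332) = 329.7·13.61^(-0.1332) = 329.7·0.70627 = 232.857.
G = 288.1·(73.61 − 60)^(-0.07551) = 288.1·13.61^(-0.07551) = 288.1·0.82107 = 236.551.
B = 255 by definition for t > 66.
Rounded: (233, 237, 255).
In hex: #E9EDFF.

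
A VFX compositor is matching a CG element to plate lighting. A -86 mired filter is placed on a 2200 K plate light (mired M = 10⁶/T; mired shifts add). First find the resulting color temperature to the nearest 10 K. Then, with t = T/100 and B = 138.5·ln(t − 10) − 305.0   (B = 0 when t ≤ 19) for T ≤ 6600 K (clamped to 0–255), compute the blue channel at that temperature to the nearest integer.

88

M_in = 10⁶/2200 = 454.55; M_out = 454.55 + (-86) = 368.55.
T_out = 10⁶/368.55 = 2713.4 K → 2710 K; t = 27.1.
B = 138.5·ln(27.1 − 10) − 305.0 = 138.5·ln 17.1 − 305.0 = 138.5·2.8391 − 305.0 = 88.212.
Rounded: 88.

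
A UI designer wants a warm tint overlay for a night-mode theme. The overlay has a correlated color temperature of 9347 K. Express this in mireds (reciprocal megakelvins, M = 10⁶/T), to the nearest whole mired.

107 mireds

M = 10⁶ / 9347 = 106.986 → 107 mireds.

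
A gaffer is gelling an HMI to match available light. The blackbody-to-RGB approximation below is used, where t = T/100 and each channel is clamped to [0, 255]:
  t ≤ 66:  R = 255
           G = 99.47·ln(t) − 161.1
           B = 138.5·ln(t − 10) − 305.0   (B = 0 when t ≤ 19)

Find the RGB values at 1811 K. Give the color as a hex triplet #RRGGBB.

t = 1811/100 = 18.11; the t ≤ 66 branch applies.
R = 255 by definition for t ≤ 66.
G = 99.47·ln 18.11 − 161.1 = 99.47·2.8965 − 161.1 = 127.011.
t = 18.11 ≤ 19, so B = 0.
Rounded: (255, 127, 0).
In hex: #FF7F00.

#FF7F00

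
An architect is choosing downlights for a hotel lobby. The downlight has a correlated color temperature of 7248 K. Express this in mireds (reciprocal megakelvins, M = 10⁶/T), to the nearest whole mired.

M = 10⁶ / 7248 = 137.969 → 138 mireds.

138 mireds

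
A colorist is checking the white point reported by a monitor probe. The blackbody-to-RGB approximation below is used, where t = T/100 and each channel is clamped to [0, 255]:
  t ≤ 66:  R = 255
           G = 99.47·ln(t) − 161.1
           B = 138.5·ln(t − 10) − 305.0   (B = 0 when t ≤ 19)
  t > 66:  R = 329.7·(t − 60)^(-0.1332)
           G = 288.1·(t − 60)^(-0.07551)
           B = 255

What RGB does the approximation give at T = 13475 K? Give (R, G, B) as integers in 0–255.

(186, 208, 255)

t = 13475/100 = 134.75; the t > 66 branch applies.
R = 329.7·(134.75 − 60)^(-0.1332) = 329.7·74.75^(-0.1332) = 329.7·0.56290 = 185.590.
G = 288.1·(134.75 − 60)^(-0.07551) = 288.1·74.75^(-0.07551) = 288.1·0.72198 = 208.002.
B = 255 by definition for t > 66.
Rounded: (186, 208, 255).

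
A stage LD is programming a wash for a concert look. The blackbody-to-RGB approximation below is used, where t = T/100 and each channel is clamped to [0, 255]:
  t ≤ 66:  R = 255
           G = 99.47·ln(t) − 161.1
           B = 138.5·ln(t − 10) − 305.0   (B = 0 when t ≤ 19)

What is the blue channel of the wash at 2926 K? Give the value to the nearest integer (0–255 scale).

105

t = 2926/100 = 29.26; the t ≤ 66 branch applies.
B = 138.5·ln(29.26 − 10) − 305.0 = 138.5·ln 19.26 − 305.0 = 138.5·2.9580 − 305.0 = 104.687.
Rounded: 105.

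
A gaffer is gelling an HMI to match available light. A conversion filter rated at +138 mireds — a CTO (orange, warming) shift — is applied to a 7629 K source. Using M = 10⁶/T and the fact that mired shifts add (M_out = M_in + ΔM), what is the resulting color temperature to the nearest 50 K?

M_in = 10⁶/7629 = 131.08 mireds.
M_out = 131.08 + (+138) = 269.08 mireds.
T_out = 10⁶/269.08 = 3716.4 K → 3700 K.

3700 K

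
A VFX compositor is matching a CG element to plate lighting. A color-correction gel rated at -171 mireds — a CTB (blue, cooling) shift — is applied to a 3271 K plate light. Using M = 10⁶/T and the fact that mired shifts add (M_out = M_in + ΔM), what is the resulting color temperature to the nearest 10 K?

7420 K

M_in = 10⁶/3271 = 305.72 mireds.
M_out = 305.72 + (-171) = 134.72 mireds.
T_out = 10⁶/134.72 = 7423.0 K → 7420 K.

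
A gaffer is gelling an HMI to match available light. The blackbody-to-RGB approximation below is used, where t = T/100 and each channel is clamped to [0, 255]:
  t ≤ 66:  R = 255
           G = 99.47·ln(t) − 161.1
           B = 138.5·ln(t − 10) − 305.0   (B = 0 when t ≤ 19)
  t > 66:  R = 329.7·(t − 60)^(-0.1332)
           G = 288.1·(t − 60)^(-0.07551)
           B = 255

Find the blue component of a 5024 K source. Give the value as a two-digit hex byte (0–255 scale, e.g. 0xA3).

t = 5024/100 = 50.24; the t ≤ 66 branch applies.
B = 138.5·ln(50.24 − 10) − 305.0 = 138.5·ln 40.24 − 305.0 = 138.5·3.6949 − 305.0 = 206.738.
Rounded: 207; in hex, 0xCF.

0xCF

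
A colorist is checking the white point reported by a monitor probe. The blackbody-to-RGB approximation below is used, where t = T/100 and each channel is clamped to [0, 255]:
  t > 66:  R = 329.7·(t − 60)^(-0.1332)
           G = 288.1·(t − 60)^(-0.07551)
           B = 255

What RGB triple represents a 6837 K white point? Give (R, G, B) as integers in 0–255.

t = 6837/100 = 68.37; the t > 66 branch applies.
R = 329.7·(68.37 − 60)^(-0.1332) = 329.7·8.37^(-0.1332) = 329.7·0.75352 = 248.435.
G = 288.1·(68.37 − 60)^(-0.07551) = 288.1·8.37^(-0.07551) = 288.1·0.85178 = 245.396.
B = 255 by definition for t > 66.
Rounded: (248, 245, 255).

(248, 245, 255)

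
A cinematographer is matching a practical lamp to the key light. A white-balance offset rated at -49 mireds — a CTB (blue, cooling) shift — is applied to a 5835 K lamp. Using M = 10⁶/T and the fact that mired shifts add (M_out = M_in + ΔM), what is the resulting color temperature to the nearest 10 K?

8170 K

M_in = 10⁶/5835 = 171.38 mireds.
M_out = 171.38 + (-49) = 122.38 mireds.
T_out = 10⁶/122.38 = 8171.3 K → 8170 K.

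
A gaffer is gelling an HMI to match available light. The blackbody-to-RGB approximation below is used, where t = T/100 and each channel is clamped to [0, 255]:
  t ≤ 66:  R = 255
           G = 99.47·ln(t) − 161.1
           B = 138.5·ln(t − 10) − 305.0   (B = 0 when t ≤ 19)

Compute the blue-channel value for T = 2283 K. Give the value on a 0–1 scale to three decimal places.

0.190

t = 2283/100 = 22.83; the t ≤ 66 branch applies.
B = 138.5·ln(22.83 − 10) − 305.0 = 138.5·ln 12.83 − 305.0 = 138.5·2.5518 − 305.0 = 48.422.
On a 0–1 scale: 48.422/255 = 0.1899 → 0.190.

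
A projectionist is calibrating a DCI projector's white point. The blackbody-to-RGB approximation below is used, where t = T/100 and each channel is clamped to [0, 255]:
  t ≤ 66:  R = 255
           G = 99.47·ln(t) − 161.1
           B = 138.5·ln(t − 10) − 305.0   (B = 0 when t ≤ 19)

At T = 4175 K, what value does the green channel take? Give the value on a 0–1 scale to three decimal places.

t = 4175/100 = 41.75; the t ≤ 66 branch applies.
G = 99.47·ln 41.75 − 161.1 = 99.47·3.7317 − 161.1 = 210.092.
On a 0–1 scale: 210.092/255 = 0.8239 → 0.824.

0.824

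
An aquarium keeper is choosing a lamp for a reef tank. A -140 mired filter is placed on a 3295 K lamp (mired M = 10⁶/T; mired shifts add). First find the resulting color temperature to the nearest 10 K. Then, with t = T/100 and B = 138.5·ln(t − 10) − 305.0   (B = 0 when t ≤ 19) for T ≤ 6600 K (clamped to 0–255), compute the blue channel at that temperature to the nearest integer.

240

M_in = 10⁶/3295 = 303.49; M_out = 303.49 + (-140) = 163.49.
T_out = 10⁶/163.49 = 6116.6 K → 6120 K; t = 61.2.
B = 138.5·ln(61.2 − 10) − 305.0 = 138.5·ln 51.2 − 305.0 = 138.5·3.9357 − 305.0 = 240.100.
Rounded: 240.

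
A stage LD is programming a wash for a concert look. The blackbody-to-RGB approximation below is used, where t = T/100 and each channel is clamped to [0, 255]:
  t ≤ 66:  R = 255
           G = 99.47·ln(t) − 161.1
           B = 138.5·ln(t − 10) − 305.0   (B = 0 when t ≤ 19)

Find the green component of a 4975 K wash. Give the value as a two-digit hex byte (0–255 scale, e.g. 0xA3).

0xE4

t = 4975/100 = 49.75; the t ≤ 66 branch applies.
G = 99.47·ln 49.75 − 161.1 = 99.47·3.9070 − 161.1 = 227.530.
Rounded: 228; in hex, 0xE4.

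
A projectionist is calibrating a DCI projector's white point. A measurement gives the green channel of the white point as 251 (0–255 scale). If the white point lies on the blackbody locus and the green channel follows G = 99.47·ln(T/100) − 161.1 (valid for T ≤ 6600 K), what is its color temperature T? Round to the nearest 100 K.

ln t = (251 + 161.1) / 99.47 = 4.1430.
t = e^4.1430 = 62.989.
T = 100·t = 6299 K → 6300 K to the nearest 100 K.

6300 K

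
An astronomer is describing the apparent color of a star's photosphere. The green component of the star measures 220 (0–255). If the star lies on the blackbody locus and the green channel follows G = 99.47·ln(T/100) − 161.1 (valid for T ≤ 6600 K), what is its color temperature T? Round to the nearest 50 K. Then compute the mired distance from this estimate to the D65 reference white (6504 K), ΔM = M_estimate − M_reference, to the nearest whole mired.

ln t = (220 + 161.1) / 99.47 = 3.8313.
t = e^3.8313 = 46.123.
T = 100·t = 4612 K → 4600 K to the nearest 50 K.
M_estimate = 10⁶/4600 = 217.39; M_reference = 10⁶/6504 = 153.75.
ΔM = 217.39 − 153.75 = 63.64 → +64 mireds.

+64 mireds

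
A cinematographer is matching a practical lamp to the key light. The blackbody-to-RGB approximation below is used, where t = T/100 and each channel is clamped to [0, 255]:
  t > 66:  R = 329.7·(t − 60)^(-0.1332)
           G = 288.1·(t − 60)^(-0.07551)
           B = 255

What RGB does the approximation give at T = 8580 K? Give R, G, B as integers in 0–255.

R=214, G=225, B=255

t = 8580/100 = 85.8; the t > 66 branch applies.
R = 329.7·(85.8 − 60)^(-0.1332) = 329.7·25.8^(-0.1332) = 329.7·0.64859 = 213.841.
G = 288.1·(85.8 − 60)^(-0.07551) = 288.1·25.8^(-0.07551) = 288.1·0.78236 = 225.399.
B = 255 by definition for t > 66.
Rounded: (214, 225, 255).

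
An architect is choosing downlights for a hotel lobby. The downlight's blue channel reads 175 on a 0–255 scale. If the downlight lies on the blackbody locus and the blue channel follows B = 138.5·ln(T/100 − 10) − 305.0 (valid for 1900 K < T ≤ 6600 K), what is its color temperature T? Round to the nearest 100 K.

4200 K

ln(t − 10) = (175 + 305.0) / 138.5 = 3.4657.
t − 10 = e^3.4657 = 31.999, so t = 41.999.
T = 100·t = 4200 K → 4200 K to the nearest 100 K.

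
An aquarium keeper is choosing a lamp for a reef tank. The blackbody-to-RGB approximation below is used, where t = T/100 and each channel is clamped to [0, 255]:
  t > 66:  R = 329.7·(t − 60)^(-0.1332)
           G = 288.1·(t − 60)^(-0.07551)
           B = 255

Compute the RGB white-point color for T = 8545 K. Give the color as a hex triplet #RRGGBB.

t = 8545/100 = 85.45; the t > 66 branch applies.
R = 329.7·(85.45 − 60)^(-0.1332) = 329.7·25.45^(-0.1332) = 329.7·0.64977 = 214.231.
G = 288.1·(85.45 − 60)^(-0.07551) = 288.1·25.45^(-0.07551) = 288.1·0.78317 = 225.632.
B = 255 by definition for t > 66.
Rounded: (214, 226, 255).
In hex: #D6E2FF.

#D6E2FF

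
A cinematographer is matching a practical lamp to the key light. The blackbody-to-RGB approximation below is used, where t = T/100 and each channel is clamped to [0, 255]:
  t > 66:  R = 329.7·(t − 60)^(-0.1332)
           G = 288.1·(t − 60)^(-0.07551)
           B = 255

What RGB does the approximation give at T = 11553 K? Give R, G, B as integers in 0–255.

t = 11553/100 = 115.53; the t > 66 branch applies.
R = 329.7·(115.53 − 60)^(-0.1332) = 329.7·55.53^(-0.1332) = 329.7·0.58564 = 193.085.
G = 288.1·(115.53 − 60)^(-0.07551) = 288.1·55.53^(-0.07551) = 288.1·0.73836 = 212.723.
B = 255 by definition for t > 66.
Rounded: (193, 213, 255).

R=193, G=213, B=255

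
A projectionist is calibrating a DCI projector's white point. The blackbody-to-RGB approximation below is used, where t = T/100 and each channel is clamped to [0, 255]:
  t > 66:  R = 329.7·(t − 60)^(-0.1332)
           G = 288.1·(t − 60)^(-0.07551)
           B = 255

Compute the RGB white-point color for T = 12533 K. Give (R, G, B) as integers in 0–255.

(189, 210, 255)

t = 12533/100 = 125.33; the t > 66 branch applies.
R = 329.7·(125.33 − 60)^(-0.1332) = 329.7·65.33^(-0.1332) = 329.7·0.57310 = 188.950.
G = 288.1·(125.33 − 60)^(-0.07551) = 288.1·65.33^(-0.07551) = 288.1·0.72936 = 210.128.
B = 255 by definition for t > 66.
Rounded: (189, 210, 255).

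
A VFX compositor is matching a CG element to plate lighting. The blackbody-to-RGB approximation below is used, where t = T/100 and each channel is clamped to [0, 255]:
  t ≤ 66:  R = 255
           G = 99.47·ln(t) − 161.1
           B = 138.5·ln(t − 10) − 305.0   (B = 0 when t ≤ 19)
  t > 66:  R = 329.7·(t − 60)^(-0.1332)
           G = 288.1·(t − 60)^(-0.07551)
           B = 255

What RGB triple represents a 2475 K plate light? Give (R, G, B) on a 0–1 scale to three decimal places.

(1.000, 0.620, 0.266)

t = 2475/100 = 24.75; the t ≤ 66 branch applies.
R = 255 by definition for t ≤ 66.
G = 99.47·ln 24.75 − 161.1 = 99.47·3.2088 − 161.1 = 158.082.
B = 138.5·ln(24.75 − 10) − 305.0 = 138.5·ln 14.75 − 305.0 = 138.5·2.6912 − 305.0 = 67.737.
Dividing each by 255: (1.0000, 0.6199, 0.2656) → (1.000, 0.620, 0.266).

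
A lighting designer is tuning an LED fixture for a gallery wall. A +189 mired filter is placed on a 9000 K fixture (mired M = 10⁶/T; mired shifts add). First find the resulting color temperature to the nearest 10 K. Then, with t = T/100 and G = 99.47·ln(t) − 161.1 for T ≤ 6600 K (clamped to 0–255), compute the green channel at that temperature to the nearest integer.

188

M_in = 10⁶/9000 = 111.11; M_out = 111.11 + (+189) = 300.11.
T_out = 10⁶/300.11 = 3332.1 K → 3330 K; t = 33.3.
G = 99.47·ln 33.3 − 161.1 = 99.47·3.5056 − 161.1 = 187.598.
Rounded: 188.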